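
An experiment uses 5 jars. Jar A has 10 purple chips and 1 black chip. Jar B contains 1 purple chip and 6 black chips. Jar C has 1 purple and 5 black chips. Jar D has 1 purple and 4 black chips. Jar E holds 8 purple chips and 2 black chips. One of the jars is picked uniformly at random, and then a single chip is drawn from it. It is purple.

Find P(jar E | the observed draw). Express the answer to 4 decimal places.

0.3606

The likelihood of this draw under each hypothesis: P(data | jar A) = (10/11) = 10/11; P(data | jar B) = (1/7) = 1/7; P(data | jar C) = (1/6) = 1/6; P(data | jar D) = (1/5) = 1/5; P(data | jar E) = (8/10) = 4/5.
The prior-weighted likelihoods are 1/5 · 10/11 = 2/11, 1/5 · 1/7 = 1/35, 1/5 · 1/6 = 1/30, 1/5 · 1/5 = 1/25, 1/5 · 4/5 = 4/25; summing to 205/462.
Hence P(jar E | data) = (4/25) / (205/462) = 1848/5125.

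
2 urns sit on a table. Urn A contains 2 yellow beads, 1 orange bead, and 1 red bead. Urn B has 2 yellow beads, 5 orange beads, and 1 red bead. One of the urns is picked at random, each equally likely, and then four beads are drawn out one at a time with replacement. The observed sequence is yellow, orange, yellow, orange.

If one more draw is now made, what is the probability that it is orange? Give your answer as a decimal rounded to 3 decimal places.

0.479

Under each hypothesis, the probability of the observed sequence is: P(data | urn A) = (2/4)(1/4)(2/4)(1/4) = 0.015625; P(data | urn B) = (2/8)(5/8)(2/8)(5/8) = 0.024414.
Weighting by the prior gives 1/2 · 0.015625 = 0.0078125, 1/2 · 0.024414 = 0.012207; summing to 0.02002.
Normalising, the posterior is P(urn A | data) = 0.39024, P(urn B | data) = 0.60976.
Averaging over the posterior, P(orange next | data) = (1/4)(0.39024) + (5/8)(0.60976) = 0.47866.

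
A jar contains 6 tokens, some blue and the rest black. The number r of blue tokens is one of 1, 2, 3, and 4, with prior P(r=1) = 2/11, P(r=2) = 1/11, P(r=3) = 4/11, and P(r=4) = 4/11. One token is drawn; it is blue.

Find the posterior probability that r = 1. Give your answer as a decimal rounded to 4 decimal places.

For each hypothesis, P(data | H) works out to: P(data | r = 1) = (1/6) = 1/6; P(data | r = 2) = (2/6) = 1/3; P(data | r = 3) = (3/6) = 1/2; P(data | r = 4) = (4/6) = 2/3.
Multiplying each by its prior: 2/11 · 1/6 = 1/33, 1/11 · 1/3 = 1/33, 4/11 · 1/2 = 2/11, 4/11 · 2/3 = 8/33; with total 16/33.
Hence P(r = 1 | data) = (1/33) / (16/33) = 1/16.

0.0625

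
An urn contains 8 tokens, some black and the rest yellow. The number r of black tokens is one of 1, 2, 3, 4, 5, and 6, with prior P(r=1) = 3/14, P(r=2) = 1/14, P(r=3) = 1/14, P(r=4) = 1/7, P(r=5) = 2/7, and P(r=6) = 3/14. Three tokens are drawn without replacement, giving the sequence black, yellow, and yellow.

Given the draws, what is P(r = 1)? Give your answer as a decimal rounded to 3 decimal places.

0.253

The likelihood of the observed sequence under each hypothesis: P(data | r = 1) = (1/8)(7/7)(6/6) = 1/8; P(data | r = 2) = (2/8)(6/7)(5/6) = 5/28; P(data | r = 3) = (3/8)(5/7)(4/6) = 5/28; P(data | r = 4) = (4/8)(4/7)(3/6) = 1/7; P(data | r = 5) = (5/8)(3/7)(2/6) = 5/56; P(data | r = 6) = (6/8)(2/7)(1/6) = 1/28.
The prior-weighted likelihoods are 3/14 · 1/8 = 3/112, 1/14 · 5/28 = 5/392, 1/14 · 5/28 = 5/392, 1/7 · 1/7 = 1/49, 2/7 · 5/56 = 5/196, 3/14 · 1/28 = 3/392; with total 83/784.
So P(r = 1 | data) = (3/112) / (83/784) = 21/83.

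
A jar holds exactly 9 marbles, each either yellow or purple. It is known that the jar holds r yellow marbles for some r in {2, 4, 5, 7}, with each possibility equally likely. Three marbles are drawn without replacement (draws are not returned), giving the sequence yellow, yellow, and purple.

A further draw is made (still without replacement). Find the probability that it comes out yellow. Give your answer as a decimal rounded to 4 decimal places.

The likelihood of the observed sequence under each hypothesis: P(data | r = 2) = (2/9)(1/8)(7/7) = 1/36; P(data | r = 4) = (4/9)(3/8)(5/7) = 5/42; P(data | r = 5) = (5/9)(4/8)(4/7) = 10/63; P(data | r = 7) = (7/9)(6/8)(2/7) = 1/6.
The prior-weighted likelihoods are 1/4 · 1/36 = 1/144, 1/4 · 5/42 = 5/168, 1/4 · 10/63 = 5/126, 1/4 · 1/6 = 1/24; these sum to 17/144.
Dividing through by the total gives posterior P(r = 2 | data) = 1/17, P(r = 4 | data) = 30/119, P(r = 5 | data) = 40/119, P(r = 7 | data) = 6/17.
The predictive probability is P(yellow next | data) = (0)(1/17) + (1/3)(30/119) + (1/2)(40/119) + (5/6)(6/17) = 65/119.

0.5462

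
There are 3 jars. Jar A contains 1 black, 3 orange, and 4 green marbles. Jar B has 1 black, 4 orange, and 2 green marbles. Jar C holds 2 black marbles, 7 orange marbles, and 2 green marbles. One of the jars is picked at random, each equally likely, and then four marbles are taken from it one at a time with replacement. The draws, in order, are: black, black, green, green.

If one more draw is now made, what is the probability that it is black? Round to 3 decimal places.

Under each hypothesis, the probability of the observed sequence is: P(data | jar A) = (1/8)(1/8)(4/8)(4/8) = 0.0039062; P(data | jar B) = (1/7)(1/7)(2/7)(2/7) = 0.001666; P(data | jar C) = (2/11)(2/11)(2/11)(2/11) = 0.0010928.
Weighting by the prior gives 1/3 · 0.0039062 = 0.0013021, 1/3 · 0.001666 = 0.00055532, 1/3 · 0.0010928 = 0.00036427; summing to 0.0022217.
Dividing through by the total gives posterior P(jar A | data) = 0.58608, P(jar B | data) = 0.24996, P(jar C | data) = 0.16396.
Averaging over the posterior, P(black next | data) = (1/8)(0.58608) + (1/7)(0.24996) + (2/11)(0.16396) = 0.13878.

0.139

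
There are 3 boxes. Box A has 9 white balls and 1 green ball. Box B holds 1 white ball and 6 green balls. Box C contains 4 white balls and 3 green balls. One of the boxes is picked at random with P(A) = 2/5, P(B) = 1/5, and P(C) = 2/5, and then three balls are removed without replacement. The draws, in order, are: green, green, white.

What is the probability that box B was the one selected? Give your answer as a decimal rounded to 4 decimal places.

For each hypothesis, P(data | H) works out to: P(data | box A) = (1/10)(0/9) = 0; P(data | box B) = (6/7)(5/6)(1/5) = 1/7; P(data | box C) = (3/7)(2/6)(4/5) = 4/35.
Weighting by the prior gives 2/5 · 0 = 0, 1/5 · 1/7 = 1/35, 2/5 · 4/35 = 8/175; these sum to 13/175.
By Bayes' rule, P(box B | data) = (1/35) / (13/175) = 5/13.

0.3846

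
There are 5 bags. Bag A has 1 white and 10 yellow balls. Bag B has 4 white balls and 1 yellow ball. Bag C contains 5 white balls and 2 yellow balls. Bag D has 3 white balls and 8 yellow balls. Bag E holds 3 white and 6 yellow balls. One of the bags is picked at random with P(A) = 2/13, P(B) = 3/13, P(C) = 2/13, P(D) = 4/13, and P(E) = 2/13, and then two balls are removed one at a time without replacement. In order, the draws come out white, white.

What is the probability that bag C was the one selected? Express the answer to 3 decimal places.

The likelihood of the observed sequence under each hypothesis: P(data | bag A) = (1/11)(0/10) = 0; P(data | bag B) = (4/5)(3/4) = 0.6; P(data | bag C) = (5/7)(4/6) = 0.47619; P(data | bag D) = (3/11)(2/10) = 0.054545; P(data | bag E) = (3/9)(2/8) = 0.083333.
Multiplying each by its prior: 2/13 · 0 = 0, 3/13 · 0.6 = 0.13846, 2/13 · 0.47619 = 0.07326, 4/13 · 0.054545 = 0.016783, 2/13 · 0.083333 = 0.012821; these sum to 0.24133.
By Bayes' rule, P(bag C | data) = (0.07326) / (0.24133) = 0.30357.

0.304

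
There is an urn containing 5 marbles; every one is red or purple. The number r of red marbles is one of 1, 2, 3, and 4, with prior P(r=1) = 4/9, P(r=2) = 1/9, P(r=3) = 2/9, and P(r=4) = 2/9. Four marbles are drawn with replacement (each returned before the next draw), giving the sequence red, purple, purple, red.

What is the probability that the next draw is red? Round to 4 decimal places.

0.4706

Under each hypothesis, the probability of the observed sequence is: P(data | r = 1) = (1/5)(4/5)(4/5)(1/5) = 0.0256; P(data | r = 2) = (2/5)(3/5)(3/5)(2/5) = 0.0576; P(data | r = 3) = (3/5)(2/5)(2/5)(3/5) = 0.0576; P(data | r = 4) = (4/5)(1/5)(1/5)(4/5) = 0.0256.
Multiplying each by its prior: 4/9 · 0.0256 = 0.011378, 1/9 · 0.0576 = 0.0064, 2/9 · 0.0576 = 0.0128, 2/9 · 0.0256 = 0.0056889; summing to 0.036267.
The posterior is then P(r = 1 | data) = 0.31373, P(r = 2 | data) = 0.17647, P(r = 3 | data) = 0.35294, P(r = 4 | data) = 0.15686.
Averaging over the posterior, P(red next | data) = (1/5)(0.31373) + (2/5)(0.17647) + (3/5)(0.35294) + (4/5)(0.15686) = 0.47059.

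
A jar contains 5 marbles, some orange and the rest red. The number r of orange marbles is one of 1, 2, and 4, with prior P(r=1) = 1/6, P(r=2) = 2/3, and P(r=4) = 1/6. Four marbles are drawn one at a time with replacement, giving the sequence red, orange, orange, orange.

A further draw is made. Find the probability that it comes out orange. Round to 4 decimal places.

Compute the likelihood of the observed sequence for each case: P(data | r = 1) = (4/5)(1/5)(1/5)(1/5) = 0.0064; P(data | r = 2) = (3/5)(2/5)(2/5)(2/5) = 0.0384; P(data | r = 4) = (1/5)(4/5)(4/5)(4/5) = 0.1024.
The prior-weighted likelihoods are 1/6 · 0.0064 = 0.0010667, 2/3 · 0.0384 = 0.0256, 1/6 · 0.1024 = 0.017067; with total 0.043733.
The posterior is then P(r = 1 | data) = 0.02439, P(r = 2 | data) = 0.58537, P(r = 4 | data) = 0.39024.
So P(orange next | data) = Σ P(orange next | H) P(H | data) = (1/5)(0.02439) + (2/5)(0.58537) + (4/5)(0.39024) = 0.55122.

0.5512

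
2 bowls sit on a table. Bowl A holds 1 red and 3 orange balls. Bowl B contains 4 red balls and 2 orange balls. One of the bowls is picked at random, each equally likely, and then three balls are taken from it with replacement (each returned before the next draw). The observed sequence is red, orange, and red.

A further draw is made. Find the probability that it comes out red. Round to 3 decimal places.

0.567

The likelihood of the observed sequence under each hypothesis: P(data | bowl A) = (1/4)(3/4)(1/4) = 0.046875; P(data | bowl B) = (4/6)(2/6)(4/6) = 0.14815.
Weighting by the prior gives 1/2 · 0.046875 = 0.023438, 1/2 · 0.14815 = 0.074074; summing to 0.097512.
Dividing through by the total gives posterior P(bowl A | data) = 0.24036, P(bowl B | data) = 0.75964.
Averaging over the posterior, P(red next | data) = (1/4)(0.24036) + (2/3)(0.75964) = 0.56652.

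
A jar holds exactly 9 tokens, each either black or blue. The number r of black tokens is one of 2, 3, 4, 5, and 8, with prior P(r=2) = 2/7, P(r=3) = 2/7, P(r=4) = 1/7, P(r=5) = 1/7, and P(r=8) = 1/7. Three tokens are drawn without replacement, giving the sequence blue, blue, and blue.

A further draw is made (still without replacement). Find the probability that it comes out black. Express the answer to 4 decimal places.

0.4301

Under each hypothesis, the probability of the observed sequence is: P(data | r = 2) = (7/9)(6/8)(5/7) = 5/12; P(data | r = 3) = (6/9)(5/8)(4/7) = 5/21; P(data | r = 4) = (5/9)(4/8)(3/7) = 5/42; P(data | r = 5) = (4/9)(3/8)(2/7) = 1/21; P(data | r = 8) = (1/9)(0/8) = 0.
Multiplying each by its prior: 2/7 · 5/12 = 5/42, 2/7 · 5/21 = 10/147, 1/7 · 5/42 = 5/294, 1/7 · 1/21 = 1/147, 1/7 · 0 = 0; summing to 31/147.
The posterior is then P(r = 2 | data) = 35/62, P(r = 3 | data) = 10/31, P(r = 4 | data) = 5/62, P(r = 5 | data) = 1/31, P(r = 8 | data) = 0.
So P(black next | data) = Σ P(black next | H) P(H | data) = (1/3)(35/62) + (1/2)(10/31) + (2/3)(5/62) + (5/6)(1/31) = 40/93.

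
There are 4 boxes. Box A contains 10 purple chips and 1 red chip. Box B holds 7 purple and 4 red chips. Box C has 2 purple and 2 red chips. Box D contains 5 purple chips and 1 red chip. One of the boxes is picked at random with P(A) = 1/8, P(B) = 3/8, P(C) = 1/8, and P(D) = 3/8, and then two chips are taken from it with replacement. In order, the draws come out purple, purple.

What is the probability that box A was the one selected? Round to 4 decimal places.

Under each hypothesis, the probability of the observed sequence is: P(data | box A) = (10/11)(10/11) = 100/121; P(data | box B) = (7/11)(7/11) = 49/121; P(data | box C) = (2/4)(2/4) = 1/4; P(data | box D) = (5/6)(5/6) = 25/36.
Multiplying each by its prior: 1/8 · 100/121 = 25/242, 3/8 · 49/121 = 147/968, 1/8 · 1/4 = 1/32, 3/8 · 25/36 = 25/96; with total 397/726.
Hence P(box A | data) = (25/242) / (397/726) = 75/397.

0.1889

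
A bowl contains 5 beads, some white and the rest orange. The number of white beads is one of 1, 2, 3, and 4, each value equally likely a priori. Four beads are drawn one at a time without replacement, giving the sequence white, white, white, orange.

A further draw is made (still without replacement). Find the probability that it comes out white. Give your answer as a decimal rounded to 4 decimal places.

0.6667

Under each hypothesis, the probability of the observed sequence is: P(data | r = 1) = (1/5)(0/4) = 0; P(data | r = 2) = (2/5)(1/4)(0/3) = 0; P(data | r = 3) = (3/5)(2/4)(1/3)(2/2) = 1/10; P(data | r = 4) = (4/5)(3/4)(2/3)(1/2) = 1/5.
The prior-weighted likelihoods are 1/4 · 0 = 0, 1/4 · 0 = 0, 1/4 · 1/10 = 1/40, 1/4 · 1/5 = 1/20; these sum to 3/40.
The posterior is then P(r = 1 | data) = 0, P(r = 2 | data) = 0, P(r = 3 | data) = 1/3, P(r = 4 | data) = 2/3.
Averaging over the posterior, P(white next | data) = (0)(1/3) + (1)(2/3) = 2/3.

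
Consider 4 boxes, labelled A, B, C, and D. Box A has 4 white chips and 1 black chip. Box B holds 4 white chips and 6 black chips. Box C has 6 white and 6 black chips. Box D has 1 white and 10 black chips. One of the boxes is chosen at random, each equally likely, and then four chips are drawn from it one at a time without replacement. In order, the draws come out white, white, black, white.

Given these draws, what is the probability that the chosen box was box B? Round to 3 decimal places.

0.099

Compute the likelihood of the observed sequence for each case: P(data | box A) = (4/5)(3/4)(1/3)(2/2) = 0.2; P(data | box B) = (4/10)(3/9)(6/8)(2/7) = 0.028571; P(data | box C) = (6/12)(5/11)(6/10)(4/9) = 0.060606; P(data | box D) = (1/11)(0/10) = 0.
Weighting by the prior gives 1/4 · 0.2 = 0.05, 1/4 · 0.028571 = 0.0071429, 1/4 · 0.060606 = 0.015152, 1/4 · 0 = 0; these sum to 0.072294.
So P(box B | data) = (0.0071429) / (0.072294) = 0.098802.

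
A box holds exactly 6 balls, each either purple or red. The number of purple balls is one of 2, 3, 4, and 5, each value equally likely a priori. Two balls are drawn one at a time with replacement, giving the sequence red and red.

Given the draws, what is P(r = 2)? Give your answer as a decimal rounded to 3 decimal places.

0.533

Under each hypothesis, the probability of the observed sequence is: P(data | r = 2) = (4/6)(4/6) = 4/9; P(data | r = 3) = (3/6)(3/6) = 1/4; P(data | r = 4) = (2/6)(2/6) = 1/9; P(data | r = 5) = (1/6)(1/6) = 1/36.
The prior-weighted likelihoods are 1/4 · 4/9 = 1/9, 1/4 · 1/4 = 1/16, 1/4 · 1/9 = 1/36, 1/4 · 1/36 = 1/144; summing to 5/24.
Hence P(r = 2 | data) = (1/9) / (5/24) = 8/15.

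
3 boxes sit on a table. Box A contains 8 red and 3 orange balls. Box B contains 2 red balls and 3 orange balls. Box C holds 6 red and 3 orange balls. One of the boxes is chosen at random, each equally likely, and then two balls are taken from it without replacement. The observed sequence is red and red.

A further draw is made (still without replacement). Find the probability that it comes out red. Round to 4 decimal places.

0.5630

Compute the likelihood of the observed sequence for each case: P(data | box A) = (8/11)(7/10) = 0.50909; P(data | box B) = (2/5)(1/4) = 0.1; P(data | box C) = (6/9)(5/8) = 0.41667.
Weighting by the prior gives 1/3 · 0.50909 = 0.1697, 1/3 · 0.1 = 0.033333, 1/3 · 0.41667 = 0.13889; with total 0.34192.
Normalising, the posterior is P(box A | data) = 0.49631, P(box B | data) = 0.097489, P(box C | data) = 0.4062.
So P(red next | data) = Σ P(red next | H) P(H | data) = (2/3)(0.49631) + (0)(0.097489) + (4/7)(0.4062) = 0.56299.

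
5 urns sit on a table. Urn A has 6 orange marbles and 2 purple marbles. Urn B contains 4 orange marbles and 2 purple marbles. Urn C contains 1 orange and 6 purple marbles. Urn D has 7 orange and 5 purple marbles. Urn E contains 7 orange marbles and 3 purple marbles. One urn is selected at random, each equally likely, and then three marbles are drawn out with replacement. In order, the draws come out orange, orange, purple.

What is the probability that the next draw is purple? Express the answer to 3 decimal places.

0.341

For each hypothesis, P(data | H) works out to: P(data | urn A) = (6/8)(6/8)(2/8) = 0.14062; P(data | urn B) = (4/6)(4/6)(2/6) = 0.14815; P(data | urn C) = (1/7)(1/7)(6/7) = 0.017493; P(data | urn D) = (7/12)(7/12)(5/12) = 0.14178; P(data | urn E) = (7/10)(7/10)(3/10) = 0.147.
The prior-weighted likelihoods are 1/5 · 0.14062 = 0.028125, 1/5 · 0.14815 = 0.02963, 1/5 · 0.017493 = 0.0034985, 1/5 · 0.14178 = 0.028356, 1/5 · 0.147 = 0.0294; with total 0.11901.
The posterior is then P(urn A | data) = 0.23633, P(urn B | data) = 0.24897, P(urn C | data) = 0.029397, P(urn D | data) = 0.23827, P(urn E | data) = 0.24704.
Averaging over the posterior, P(purple next | data) = (1/4)(0.23633) + (1/3)(0.24897) + (6/7)(0.029397) + (5/12)(0.23827) + (3/10)(0.24704) = 0.34066.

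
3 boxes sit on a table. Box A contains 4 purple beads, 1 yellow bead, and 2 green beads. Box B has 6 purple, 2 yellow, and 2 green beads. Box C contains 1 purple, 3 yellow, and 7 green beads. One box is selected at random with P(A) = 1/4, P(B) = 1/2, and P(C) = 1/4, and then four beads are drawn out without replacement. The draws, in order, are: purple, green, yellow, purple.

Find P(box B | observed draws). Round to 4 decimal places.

For each hypothesis, P(data | H) works out to: P(data | box A) = (4/7)(2/6)(1/5)(3/4) = 1/35; P(data | box B) = (6/10)(2/9)(2/8)(5/7) = 1/42; P(data | box C) = (1/11)(7/10)(3/9)(0/8) = 0.
Multiplying each by its prior: 1/4 · 1/35 = 1/140, 1/2 · 1/42 = 1/84, 1/4 · 0 = 0; these sum to 2/105.
So P(box B | data) = (1/84) / (2/105) = 5/8.

0.6250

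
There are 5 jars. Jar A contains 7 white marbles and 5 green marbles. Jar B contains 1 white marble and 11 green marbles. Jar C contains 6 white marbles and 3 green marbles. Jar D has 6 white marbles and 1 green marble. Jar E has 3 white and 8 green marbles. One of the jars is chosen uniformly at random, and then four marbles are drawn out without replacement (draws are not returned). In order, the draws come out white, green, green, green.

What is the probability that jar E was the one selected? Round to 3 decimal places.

The likelihood of the observed sequence under each hypothesis: P(data | jar A) = (7/12)(5/11)(4/10)(3/9) = 0.035354; P(data | jar B) = (1/12)(11/11)(10/10)(9/9) = 0.083333; P(data | jar C) = (6/9)(3/8)(2/7)(1/6) = 0.011905; P(data | jar D) = (6/7)(1/6)(0/5) = 0; P(data | jar E) = (3/11)(8/10)(7/9)(6/8) = 0.12727.
Multiplying each by its prior: 1/5 · 0.035354 = 0.0070707, 1/5 · 0.083333 = 0.016667, 1/5 · 0.011905 = 0.002381, 1/5 · 0 = 0, 1/5 · 0.12727 = 0.025455; with total 0.051573.
By Bayes' rule, P(jar E | data) = (0.025455) / (0.051573) = 0.49356.

0.494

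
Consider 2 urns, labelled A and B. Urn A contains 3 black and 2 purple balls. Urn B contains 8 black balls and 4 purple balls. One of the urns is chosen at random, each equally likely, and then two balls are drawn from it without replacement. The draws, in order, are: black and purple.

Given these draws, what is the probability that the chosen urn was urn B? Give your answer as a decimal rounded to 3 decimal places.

0.447

The likelihood of the observed sequence under each hypothesis: P(data | urn A) = (3/5)(2/4) = 3/10; P(data | urn B) = (8/12)(4/11) = 8/33.
Weighting by the prior gives 1/2 · 3/10 = 3/20, 1/2 · 8/33 = 4/33; these sum to 179/660.
So P(urn B | data) = (4/33) / (179/660) = 80/179.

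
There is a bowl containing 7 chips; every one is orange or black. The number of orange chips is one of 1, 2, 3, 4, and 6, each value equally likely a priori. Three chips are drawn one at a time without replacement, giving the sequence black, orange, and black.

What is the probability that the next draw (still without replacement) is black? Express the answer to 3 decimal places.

Compute the likelihood of the observed sequence for each case: P(data | r = 1) = (6/7)(1/6)(5/5) = 1/7; P(data | r = 2) = (5/7)(2/6)(4/5) = 4/21; P(data | r = 3) = (4/7)(3/6)(3/5) = 6/35; P(data | r = 4) = (3/7)(4/6)(2/5) = 4/35; P(data | r = 6) = (1/7)(6/6)(0/5) = 0.
Weighting by the prior gives 1/5 · 1/7 = 1/35, 1/5 · 4/21 = 4/105, 1/5 · 6/35 = 6/175, 1/5 · 4/35 = 4/175, 1/5 · 0 = 0; summing to 13/105.
Normalising, the posterior is P(r = 1 | data) = 3/13, P(r = 2 | data) = 4/13, P(r = 3 | data) = 18/65, P(r = 4 | data) = 12/65, P(r = 6 | data) = 0.
Averaging over the posterior, P(black next | data) = (1)(3/13) + (3/4)(4/13) + (1/2)(18/65) + (1/4)(12/65) = 42/65.

0.646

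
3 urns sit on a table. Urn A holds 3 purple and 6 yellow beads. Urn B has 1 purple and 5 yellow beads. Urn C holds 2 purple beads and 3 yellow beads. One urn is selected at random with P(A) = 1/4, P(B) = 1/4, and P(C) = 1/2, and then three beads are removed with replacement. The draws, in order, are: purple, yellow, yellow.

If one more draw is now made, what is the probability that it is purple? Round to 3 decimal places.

0.333

Compute the likelihood of the observed sequence for each case: P(data | urn A) = (3/9)(6/9)(6/9) = 0.14815; P(data | urn B) = (1/6)(5/6)(5/6) = 0.11574; P(data | urn C) = (2/5)(3/5)(3/5) = 0.144.
Multiplying each by its prior: 1/4 · 0.14815 = 0.037037, 1/4 · 0.11574 = 0.028935, 1/2 · 0.144 = 0.072; summing to 0.13797.
Dividing through by the total gives posterior P(urn A | data) = 0.26844, P(urn B | data) = 0.20972, P(urn C | data) = 0.52184.
So P(purple next | data) = Σ P(purple next | H) P(H | data) = (1/3)(0.26844) + (1/6)(0.20972) + (2/5)(0.52184) = 0.33317.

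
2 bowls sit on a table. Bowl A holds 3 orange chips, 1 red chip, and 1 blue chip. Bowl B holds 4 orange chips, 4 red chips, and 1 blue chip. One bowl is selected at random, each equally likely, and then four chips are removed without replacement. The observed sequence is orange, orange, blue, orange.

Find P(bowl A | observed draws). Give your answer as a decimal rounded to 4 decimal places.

0.8630

Compute the likelihood of the observed sequence for each case: P(data | bowl A) = (3/5)(2/4)(1/3)(1/2) = 0.05; P(data | bowl B) = (4/9)(3/8)(1/7)(2/6) = 0.0079365.
Multiplying each by its prior: 1/2 · 0.05 = 0.025, 1/2 · 0.0079365 = 0.0039683; these sum to 0.028968.
Therefore the posterior P(bowl A | data) = (0.025) / (0.028968) = 0.86301.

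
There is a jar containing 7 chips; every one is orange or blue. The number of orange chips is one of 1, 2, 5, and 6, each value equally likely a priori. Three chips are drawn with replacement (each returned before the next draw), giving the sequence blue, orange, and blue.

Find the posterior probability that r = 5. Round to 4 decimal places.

0.1786

For each hypothesis, P(data | H) works out to: P(data | r = 1) = (6/7)(1/7)(6/7) = 36/343; P(data | r = 2) = (5/7)(2/7)(5/7) = 50/343; P(data | r = 5) = (2/7)(5/7)(2/7) = 20/343; P(data | r = 6) = (1/7)(6/7)(1/7) = 6/343.
Weighting by the prior gives 1/4 · 36/343 = 9/343, 1/4 · 50/343 = 25/686, 1/4 · 20/343 = 5/343, 1/4 · 6/343 = 3/686; summing to 4/49.
So P(r = 5 | data) = (5/343) / (4/49) = 5/28.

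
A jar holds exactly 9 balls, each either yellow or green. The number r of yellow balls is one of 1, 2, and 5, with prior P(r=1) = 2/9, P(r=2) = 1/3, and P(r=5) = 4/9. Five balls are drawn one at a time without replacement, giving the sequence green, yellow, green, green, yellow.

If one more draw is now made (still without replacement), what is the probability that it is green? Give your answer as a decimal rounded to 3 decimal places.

0.547

For each hypothesis, P(data | H) works out to: P(data | r = 1) = (8/9)(1/8)(7/7)(6/6)(0/5) = 0; P(data | r = 2) = (7/9)(2/8)(6/7)(5/6)(1/5) = 0.027778; P(data | r = 5) = (4/9)(5/8)(3/7)(2/6)(4/5) = 0.031746.
The prior-weighted likelihoods are 2/9 · 0 = 0, 1/3 · 0.027778 = 0.0092593, 4/9 · 0.031746 = 0.014109; summing to 0.023369.
Normalising, the posterior is P(r = 1 | data) = 0, P(r = 2 | data) = 0.39623, P(r = 5 | data) = 0.60377.
So P(green next | data) = Σ P(green next | H) P(H | data) = (1)(0.39623) + (1/4)(0.60377) = 0.54717.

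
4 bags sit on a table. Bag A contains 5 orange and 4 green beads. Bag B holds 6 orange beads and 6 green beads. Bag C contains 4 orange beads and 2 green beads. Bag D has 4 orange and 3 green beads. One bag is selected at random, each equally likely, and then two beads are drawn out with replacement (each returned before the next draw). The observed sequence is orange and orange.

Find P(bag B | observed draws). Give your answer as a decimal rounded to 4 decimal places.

0.1880

For each hypothesis, P(data | H) works out to: P(data | bag A) = (5/9)(5/9) = 0.30864; P(data | bag B) = (6/12)(6/12) = 0.25; P(data | bag C) = (4/6)(4/6) = 0.44444; P(data | bag D) = (4/7)(4/7) = 0.32653.
Multiplying each by its prior: 1/4 · 0.30864 = 0.07716, 1/4 · 0.25 = 0.0625, 1/4 · 0.44444 = 0.11111, 1/4 · 0.32653 = 0.081633; these sum to 0.3324.
By Bayes' rule, P(bag B | data) = (0.0625) / (0.3324) = 0.18802.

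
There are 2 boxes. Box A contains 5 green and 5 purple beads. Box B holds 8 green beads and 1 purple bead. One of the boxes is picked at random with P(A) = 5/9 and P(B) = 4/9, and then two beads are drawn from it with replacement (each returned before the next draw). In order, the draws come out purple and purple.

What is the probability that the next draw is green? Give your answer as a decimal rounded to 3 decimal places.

0.515

Under each hypothesis, the probability of the observed sequence is: P(data | box A) = (5/10)(5/10) = 0.25; P(data | box B) = (1/9)(1/9) = 0.012346.
The prior-weighted likelihoods are 5/9 · 0.25 = 0.13889, 4/9 · 0.012346 = 0.005487; these sum to 0.14438.
Dividing through by the total gives posterior P(box A | data) = 0.962, P(box B | data) = 0.038005.
The predictive probability is P(green next | data) = (1/2)(0.962) + (8/9)(0.038005) = 0.51478.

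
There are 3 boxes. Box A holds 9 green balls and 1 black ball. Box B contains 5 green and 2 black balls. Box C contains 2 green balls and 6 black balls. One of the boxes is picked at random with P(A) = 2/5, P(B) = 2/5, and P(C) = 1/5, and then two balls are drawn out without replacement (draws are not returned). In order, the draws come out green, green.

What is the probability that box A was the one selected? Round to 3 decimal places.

Compute the likelihood of the observed sequence for each case: P(data | box A) = (9/10)(8/9) = 0.8; P(data | box B) = (5/7)(4/6) = 0.47619; P(data | box C) = (2/8)(1/7) = 0.035714.
Weighting by the prior gives 2/5 · 0.8 = 0.32, 2/5 · 0.47619 = 0.19048, 1/5 · 0.035714 = 0.0071429; these sum to 0.51762.
Hence P(box A | data) = (0.32) / (0.51762) = 0.61822.

0.618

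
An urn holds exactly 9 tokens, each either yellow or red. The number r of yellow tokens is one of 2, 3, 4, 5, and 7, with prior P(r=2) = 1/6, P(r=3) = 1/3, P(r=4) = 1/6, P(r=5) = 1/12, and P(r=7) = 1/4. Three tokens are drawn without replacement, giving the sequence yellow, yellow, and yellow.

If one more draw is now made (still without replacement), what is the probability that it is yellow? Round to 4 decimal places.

For each hypothesis, P(data | H) works out to: P(data | r = 2) = (2/9)(1/8)(0/7) = 0; P(data | r = 3) = (3/9)(2/8)(1/7) = 0.011905; P(data | r = 4) = (4/9)(3/8)(2/7) = 0.047619; P(data | r = 5) = (5/9)(4/8)(3/7) = 0.11905; P(data | r = 7) = (7/9)(6/8)(5/7) = 0.41667.
Multiplying each by its prior: 1/6 · 0 = 0, 1/3 · 0.011905 = 0.0039683, 1/6 · 0.047619 = 0.0079365, 1/12 · 0.11905 = 0.0099206, 1/4 · 0.41667 = 0.10417; with total 0.12599.
Dividing through by the total gives posterior P(r = 2 | data) = 0, P(r = 3 | data) = 0.031496, P(r = 4 | data) = 0.062992, P(r = 5 | data) = 0.07874, P(r = 7 | data) = 0.82677.
Averaging over the posterior, P(yellow next | data) = (0)(0.031496) + (1/6)(0.062992) + (1/3)(0.07874) + (2/3)(0.82677) = 0.58793.

0.5879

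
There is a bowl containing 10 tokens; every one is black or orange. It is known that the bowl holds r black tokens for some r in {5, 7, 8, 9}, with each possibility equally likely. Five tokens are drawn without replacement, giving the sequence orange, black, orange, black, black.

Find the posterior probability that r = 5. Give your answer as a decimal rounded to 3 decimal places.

Compute the likelihood of the observed sequence for each case: P(data | r = 5) = (5/10)(5/9)(4/8)(4/7)(3/6) = 0.039683; P(data | r = 7) = (3/10)(7/9)(2/8)(6/7)(5/6) = 0.041667; P(data | r = 8) = (2/10)(8/9)(1/8)(7/7)(6/6) = 0.022222; P(data | r = 9) = (1/10)(9/9)(0/8) = 0.
The prior-weighted likelihoods are 1/4 · 0.039683 = 0.0099206, 1/4 · 0.041667 = 0.010417, 1/4 · 0.022222 = 0.0055556, 1/4 · 0 = 0; these sum to 0.025893.
By Bayes' rule, P(r = 5 | data) = (0.0099206) / (0.025893) = 0.38314.

0.383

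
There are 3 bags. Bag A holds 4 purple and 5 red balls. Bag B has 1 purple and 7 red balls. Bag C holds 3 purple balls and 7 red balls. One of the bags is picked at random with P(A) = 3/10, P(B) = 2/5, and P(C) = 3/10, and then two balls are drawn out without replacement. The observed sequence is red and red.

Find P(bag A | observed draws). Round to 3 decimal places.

0.159

Under each hypothesis, the probability of the observed sequence is: P(data | bag A) = (5/9)(4/8) = 5/18; P(data | bag B) = (7/8)(6/7) = 3/4; P(data | bag C) = (7/10)(6/9) = 7/15.
Multiplying each by its prior: 3/10 · 5/18 = 1/12, 2/5 · 3/4 = 3/10, 3/10 · 7/15 = 7/50; summing to 157/300.
By Bayes' rule, P(bag A | data) = (1/12) / (157/300) = 25/157.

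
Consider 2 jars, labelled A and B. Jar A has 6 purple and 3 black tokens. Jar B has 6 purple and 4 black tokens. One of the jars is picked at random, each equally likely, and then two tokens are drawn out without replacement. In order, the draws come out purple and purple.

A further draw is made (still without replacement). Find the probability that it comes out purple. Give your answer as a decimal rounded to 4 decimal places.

0.5397

Compute the likelihood of the observed sequence for each case: P(data | jar A) = (6/9)(5/8) = 5/12; P(data | jar B) = (6/10)(5/9) = 1/3.
Weighting by the prior gives 1/2 · 5/12 = 5/24, 1/2 · 1/3 = 1/6; these sum to 3/8.
The posterior is then P(jar A | data) = 5/9, P(jar B | data) = 4/9.
So P(purple next | data) = Σ P(purple next | H) P(H | data) = (4/7)(5/9) + (1/2)(4/9) = 34/63.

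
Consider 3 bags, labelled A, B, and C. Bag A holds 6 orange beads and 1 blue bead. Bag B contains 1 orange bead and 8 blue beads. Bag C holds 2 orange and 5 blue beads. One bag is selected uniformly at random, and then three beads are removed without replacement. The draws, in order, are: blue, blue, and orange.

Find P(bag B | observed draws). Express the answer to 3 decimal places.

Under each hypothesis, the probability of the observed sequence is: P(data | bag A) = (1/7)(0/6) = 0; P(data | bag B) = (8/9)(7/8)(1/7) = 1/9; P(data | bag C) = (5/7)(4/6)(2/5) = 4/21.
Multiplying each by its prior: 1/3 · 0 = 0, 1/3 · 1/9 = 1/27, 1/3 · 4/21 = 4/63; summing to 19/189.
Therefore the posterior P(bag B | data) = (1/27) / (19/189) = 7/19.

0.368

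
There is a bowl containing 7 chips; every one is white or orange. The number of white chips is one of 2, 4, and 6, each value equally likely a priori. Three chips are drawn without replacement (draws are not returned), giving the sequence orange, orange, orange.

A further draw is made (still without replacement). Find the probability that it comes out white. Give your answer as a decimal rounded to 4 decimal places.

0.5455

For each hypothesis, P(data | H) works out to: P(data | r = 2) = (5/7)(4/6)(3/5) = 2/7; P(data | r = 4) = (3/7)(2/6)(1/5) = 1/35; P(data | r = 6) = (1/7)(0/6) = 0.
Multiplying each by its prior: 1/3 · 2/7 = 2/21, 1/3 · 1/35 = 1/105, 1/3 · 0 = 0; with total 11/105.
Normalising, the posterior is P(r = 2 | data) = 10/11, P(r = 4 | data) = 1/11, P(r = 6 | data) = 0.
So P(white next | data) = Σ P(white next | H) P(H | data) = (1/2)(10/11) + (1)(1/11) = 6/11.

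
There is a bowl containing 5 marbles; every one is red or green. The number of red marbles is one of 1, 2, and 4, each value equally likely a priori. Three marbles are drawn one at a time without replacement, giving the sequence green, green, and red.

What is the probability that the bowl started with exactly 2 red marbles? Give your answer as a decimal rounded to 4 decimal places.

0.5000

Under each hypothesis, the probability of the observed sequence is: P(data | r = 1) = (4/5)(3/4)(1/3) = 1/5; P(data | r = 2) = (3/5)(2/4)(2/3) = 1/5; P(data | r = 4) = (1/5)(0/4) = 0.
Weighting by the prior gives 1/3 · 1/5 = 1/15, 1/3 · 1/5 = 1/15, 1/3 · 0 = 0; these sum to 2/15.
Hence P(r = 2 | data) = (1/15) / (2/15) = 1/2.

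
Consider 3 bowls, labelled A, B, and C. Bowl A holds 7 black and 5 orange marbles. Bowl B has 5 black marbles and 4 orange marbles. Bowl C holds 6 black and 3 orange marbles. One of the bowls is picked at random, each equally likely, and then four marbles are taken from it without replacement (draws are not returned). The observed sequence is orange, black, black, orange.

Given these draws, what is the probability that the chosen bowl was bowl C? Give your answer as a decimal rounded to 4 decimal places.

0.2840

The likelihood of the observed sequence under each hypothesis: P(data | bowl A) = (5/12)(7/11)(6/10)(4/9) = 0.070707; P(data | bowl B) = (4/9)(5/8)(4/7)(3/6) = 0.079365; P(data | bowl C) = (3/9)(6/8)(5/7)(2/6) = 0.059524.
Weighting by the prior gives 1/3 · 0.070707 = 0.023569, 1/3 · 0.079365 = 0.026455, 1/3 · 0.059524 = 0.019841; summing to 0.069865.
So P(bowl C | data) = (0.019841) / (0.069865) = 0.28399.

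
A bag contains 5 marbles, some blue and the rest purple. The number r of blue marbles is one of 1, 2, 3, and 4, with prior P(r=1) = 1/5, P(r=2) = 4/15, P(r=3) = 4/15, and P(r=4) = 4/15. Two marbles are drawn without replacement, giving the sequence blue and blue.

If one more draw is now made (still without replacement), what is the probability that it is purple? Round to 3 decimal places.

Under each hypothesis, the probability of the observed sequence is: P(data | r = 1) = (1/5)(0/4) = 0; P(data | r = 2) = (2/5)(1/4) = 1/10; P(data | r = 3) = (3/5)(2/4) = 3/10; P(data | r = 4) = (4/5)(3/4) = 3/5.
Multiplying each by its prior: 1/5 · 0 = 0, 4/15 · 1/10 = 2/75, 4/15 · 3/10 = 2/25, 4/15 · 3/5 = 4/25; with total 4/15.
Normalising, the posterior is P(r = 1 | data) = 0, P(r = 2 | data) = 1/10, P(r = 3 | data) = 3/10, P(r = 4 | data) = 3/5.
Averaging over the posterior, P(purple next | data) = (1)(1/10) + (2/3)(3/10) + (1/3)(3/5) = 1/2.

0.500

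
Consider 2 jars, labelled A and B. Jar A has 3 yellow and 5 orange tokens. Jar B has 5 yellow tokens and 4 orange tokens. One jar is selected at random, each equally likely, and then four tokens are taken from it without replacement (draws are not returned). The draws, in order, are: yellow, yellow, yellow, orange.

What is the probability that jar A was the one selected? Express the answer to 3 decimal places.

0.184

For each hypothesis, P(data | H) works out to: P(data | jar A) = (3/8)(2/7)(1/6)(5/5) = 1/56; P(data | jar B) = (5/9)(4/8)(3/7)(4/6) = 5/63.
The prior-weighted likelihoods are 1/2 · 1/56 = 1/112, 1/2 · 5/63 = 5/126; these sum to 7/144.
So P(jar A | data) = (1/112) / (7/144) = 9/49.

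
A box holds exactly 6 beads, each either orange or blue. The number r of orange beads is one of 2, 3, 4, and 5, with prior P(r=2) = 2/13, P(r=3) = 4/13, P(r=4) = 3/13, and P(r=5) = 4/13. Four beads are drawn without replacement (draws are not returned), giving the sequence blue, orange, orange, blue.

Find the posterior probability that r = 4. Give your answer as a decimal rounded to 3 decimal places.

For each hypothesis, P(data | H) works out to: P(data | r = 2) = (4/6)(2/5)(1/4)(3/3) = 1/15; P(data | r = 3) = (3/6)(3/5)(2/4)(2/3) = 1/10; P(data | r = 4) = (2/6)(4/5)(3/4)(1/3) = 1/15; P(data | r = 5) = (1/6)(5/5)(4/4)(0/3) = 0.
Weighting by the prior gives 2/13 · 1/15 = 2/195, 4/13 · 1/10 = 2/65, 3/13 · 1/15 = 1/65, 4/13 · 0 = 0; with total 11/195.
Therefore the posterior P(r = 4 | data) = (1/65) / (11/195) = 3/11.

0.273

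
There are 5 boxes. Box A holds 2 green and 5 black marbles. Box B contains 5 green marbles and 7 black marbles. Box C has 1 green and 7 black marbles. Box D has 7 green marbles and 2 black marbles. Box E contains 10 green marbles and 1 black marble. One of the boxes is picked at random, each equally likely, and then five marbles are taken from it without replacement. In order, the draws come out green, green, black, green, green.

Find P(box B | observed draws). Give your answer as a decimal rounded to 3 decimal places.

Compute the likelihood of the observed sequence for each case: P(data | box A) = (2/7)(1/6)(5/5)(0/4) = 0; P(data | box B) = (5/12)(4/11)(7/10)(3/9)(2/8) = 0.0088384; P(data | box C) = (1/8)(0/7) = 0; P(data | box D) = (7/9)(6/8)(2/7)(5/6)(4/5) = 0.11111; P(data | box E) = (10/11)(9/10)(1/9)(8/8)(7/7) = 0.090909.
Multiplying each by its prior: 1/5 · 0 = 0, 1/5 · 0.0088384 = 0.0017677, 1/5 · 0 = 0, 1/5 · 0.11111 = 0.022222, 1/5 · 0.090909 = 0.018182; these sum to 0.042172.
So P(box B | data) = (0.0017677) / (0.042172) = 0.041916.

0.042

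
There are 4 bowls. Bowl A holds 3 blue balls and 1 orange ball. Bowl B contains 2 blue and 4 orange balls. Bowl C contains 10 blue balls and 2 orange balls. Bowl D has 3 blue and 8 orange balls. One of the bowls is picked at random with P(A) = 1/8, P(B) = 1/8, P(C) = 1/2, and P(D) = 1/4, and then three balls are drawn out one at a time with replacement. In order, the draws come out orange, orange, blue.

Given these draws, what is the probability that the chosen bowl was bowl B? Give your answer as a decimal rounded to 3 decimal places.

0.257

The likelihood of the observed sequence under each hypothesis: P(data | bowl A) = (1/4)(1/4)(3/4) = 0.046875; P(data | bowl B) = (4/6)(4/6)(2/6) = 0.14815; P(data | bowl C) = (2/12)(2/12)(10/12) = 0.023148; P(data | bowl D) = (8/11)(8/11)(3/11) = 0.14425.
Weighting by the prior gives 1/8 · 0.046875 = 0.0058594, 1/8 · 0.14815 = 0.018519, 1/2 · 0.023148 = 0.011574, 1/4 · 0.14425 = 0.036063; these sum to 0.072015.
Therefore the posterior P(bowl B | data) = (0.018519) / (0.072015) = 0.25715.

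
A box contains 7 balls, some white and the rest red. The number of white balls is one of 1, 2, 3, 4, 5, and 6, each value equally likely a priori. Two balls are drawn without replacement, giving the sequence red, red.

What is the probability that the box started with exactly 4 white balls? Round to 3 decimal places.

0.086

Compute the likelihood of the observed sequence for each case: P(data | r = 1) = (6/7)(5/6) = 5/7; P(data | r = 2) = (5/7)(4/6) = 10/21; P(data | r = 3) = (4/7)(3/6) = 2/7; P(data | r = 4) = (3/7)(2/6) = 1/7; P(data | r = 5) = (2/7)(1/6) = 1/21; P(data | r = 6) = (1/7)(0/6) = 0.
Weighting by the prior gives 1/6 · 5/7 = 5/42, 1/6 · 10/21 = 5/63, 1/6 · 2/7 = 1/21, 1/6 · 1/7 = 1/42, 1/6 · 1/21 = 1/126, 1/6 · 0 = 0; these sum to 5/18.
Hence P(r = 4 | data) = (1/42) / (5/18) = 3/35.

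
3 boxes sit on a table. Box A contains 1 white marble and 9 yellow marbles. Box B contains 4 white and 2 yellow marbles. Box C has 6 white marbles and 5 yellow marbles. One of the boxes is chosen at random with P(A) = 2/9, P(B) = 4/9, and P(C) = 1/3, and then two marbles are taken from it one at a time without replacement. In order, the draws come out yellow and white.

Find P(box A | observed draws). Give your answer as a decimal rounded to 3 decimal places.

0.096

For each hypothesis, P(data | H) works out to: P(data | box A) = (9/10)(1/9) = 0.1; P(data | box B) = (2/6)(4/5) = 0.26667; P(data | box C) = (5/11)(6/10) = 0.27273.
Weighting by the prior gives 2/9 · 0.1 = 0.022222, 4/9 · 0.26667 = 0.11852, 1/3 · 0.27273 = 0.090909; with total 0.23165.
Hence P(box A | data) = (0.022222) / (0.23165) = 0.09593.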